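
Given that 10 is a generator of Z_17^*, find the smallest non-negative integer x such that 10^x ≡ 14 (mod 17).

3

Successive powers of 10 modulo 17:
  10^0=1  10^1=10  10^2=15  10^3=14
So 10^3 ≡ 14 (mod 17), giving x = 3.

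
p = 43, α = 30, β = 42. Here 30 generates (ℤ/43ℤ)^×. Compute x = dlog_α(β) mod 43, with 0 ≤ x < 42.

Baby-step giant-step with m = ceil(sqrt(42)) = 7.
Baby table (30^j mod 43 for j=0..6):
  0:1  1:30  2:40  3:39  4:9  5:12  6:16
Giant step factor: 30^(-7) ≡ 37 (mod 43).
Scan 42·37^i mod 43 for i = 0, 1, …:
  i=0: 42   i=1: 6   i=2: 7   i=3: 1
Match at i=3, j=0: x = 3·7 + 0 = 21.

21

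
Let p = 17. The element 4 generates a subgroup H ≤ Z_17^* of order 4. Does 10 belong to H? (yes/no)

no

10 ∈ ⟨4⟩ iff 10^4 ≡ 1 (mod 17), since |⟨4⟩| = 4.
10^4 mod 17 = 4.
Since 4 ≠ 1, 10 does not lie in the subgroup.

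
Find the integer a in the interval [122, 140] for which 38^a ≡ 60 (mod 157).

Compute 38^122 mod 157 = 120, then multiply by 38 repeatedly:
  38^122=120  38^123=7  38^124=109  38^125=60
Found 60 at exponent 125.

125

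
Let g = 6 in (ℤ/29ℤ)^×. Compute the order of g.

The order of 6 must divide p − 1 = 28 = 2^2 · 7.
Divisors: 1, 2, 4, 7, 14, 28.
Check each in increasing order: 6^1 ≡ 6;  6^2 ≡ 7;  6^4 ≡ 20;  6^7 ≡ 28;  6^14 ≡ 1.
Smallest exponent giving 1 is 14.

14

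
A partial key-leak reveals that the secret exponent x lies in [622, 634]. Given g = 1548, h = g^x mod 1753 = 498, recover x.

626

Compute 1548^622 mod 1753 = 670, then multiply by 1548 repeatedly:
  1548^622=670  1548^623=1137  1548^624=64  1548^625=904  1548^626=498
Found 498 at exponent 626.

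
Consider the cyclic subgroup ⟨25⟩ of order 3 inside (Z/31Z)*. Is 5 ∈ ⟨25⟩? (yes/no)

5 ∈ ⟨25⟩ iff 5^3 ≡ 1 (mod 31), since |⟨25⟩| = 3.
5^3 mod 31 = 1.
Since 1 = 1, 5 lies in the subgroup.

yes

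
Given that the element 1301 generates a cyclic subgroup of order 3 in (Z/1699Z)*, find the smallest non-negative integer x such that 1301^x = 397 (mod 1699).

2

Successive powers of 1301 modulo 1699:
  1301^0=1  1301^1=1301  1301^2=397
So 1301^2 ≡ 397 (mod 1699), giving x = 2.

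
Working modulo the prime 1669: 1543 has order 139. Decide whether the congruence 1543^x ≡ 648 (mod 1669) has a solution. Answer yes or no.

no

648 ∈ ⟨1543⟩ iff 648^139 ≡ 1 (mod 1669), since |⟨1543⟩| = 139.
648^139 mod 1669 = 1449.
Since 1449 ≠ 1, 648 does not lie in the subgroup.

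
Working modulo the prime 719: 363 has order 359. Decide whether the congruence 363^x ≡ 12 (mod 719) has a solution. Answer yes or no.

yes

12 ∈ ⟨363⟩ iff 12^359 ≡ 1 (mod 719), since |⟨363⟩| = 359.
12^359 mod 719 = 1.
Since 1 = 1, 12 lies in the subgroup.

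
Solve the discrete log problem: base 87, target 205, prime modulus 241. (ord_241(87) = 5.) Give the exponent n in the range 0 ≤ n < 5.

Successive powers of 87 modulo 241:
  87^0=1  87^1=87  87^2=98  87^3=91  87^4=205
So 87^4 ≡ 205 (mod 241), giving n = 4.

4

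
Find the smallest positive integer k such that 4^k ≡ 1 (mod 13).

6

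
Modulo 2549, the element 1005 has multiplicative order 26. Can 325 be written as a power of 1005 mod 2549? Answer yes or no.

yes

325 ∈ ⟨1005⟩ iff 325^26 ≡ 1 (mod 2549), since |⟨1005⟩| = 26.
325^26 mod 2549 = 1.
Since 1 = 1, 325 lies in the subgroup.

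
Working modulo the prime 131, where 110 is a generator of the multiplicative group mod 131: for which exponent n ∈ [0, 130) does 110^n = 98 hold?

41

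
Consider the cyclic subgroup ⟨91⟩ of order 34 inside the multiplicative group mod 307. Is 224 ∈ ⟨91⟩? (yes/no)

224 ∈ ⟨91⟩ iff 224^34 ≡ 1 (mod 307), since |⟨91⟩| = 34.
224^34 mod 307 = 168.
Since 168 ≠ 1, 224 does not lie in the subgroup.

no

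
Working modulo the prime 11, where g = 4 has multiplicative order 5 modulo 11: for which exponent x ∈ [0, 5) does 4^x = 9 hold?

Successive powers of 4 modulo 11:
  4^0=1  4^1=4  4^2=5  4^3=9
So 4^3 ≡ 9 (mod 11), giving x = 3.

3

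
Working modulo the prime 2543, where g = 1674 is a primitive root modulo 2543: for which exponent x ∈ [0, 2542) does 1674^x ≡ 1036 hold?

1997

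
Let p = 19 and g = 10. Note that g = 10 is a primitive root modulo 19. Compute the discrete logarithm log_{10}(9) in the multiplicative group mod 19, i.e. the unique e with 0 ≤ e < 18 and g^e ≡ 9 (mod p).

10

Successive powers of 10 modulo 19:
  10^0=1  10^1=10  10^2=5  10^3=12  10^4=6  10^5=3
  10^6=11  10^7=15  10^8=17  10^9=18  10^10=9
So 10^10 ≡ 9 (mod 19), giving e = 10.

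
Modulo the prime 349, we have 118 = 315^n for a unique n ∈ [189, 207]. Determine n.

Compute 315^189 mod 349 = 288, then multiply by 315 repeatedly:
  315^189=288  315^190=329  315^191=331  315^192=263  315^193=132
  315^194=49  315^195=79  315^196=106  315^197=235  315^198=37
  315^199=138  315^200=194  315^201=35  315^202=206  315^203=325
  315^204=118
Found 118 at exponent 204.

204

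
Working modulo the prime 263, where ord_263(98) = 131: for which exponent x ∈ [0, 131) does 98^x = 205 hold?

Baby-step giant-step with m = ceil(sqrt(131)) = 12.
Baby table (98^j mod 263 for j=0..11):
  0:1  1:98  2:136  3:178  4:86  5:12  6:124  7:54
  8:32  9:243  10:144  11:173
Giant step factor: 98^(-12) ≡ 166 (mod 263).
Scan 205·166^i mod 263 for i = 0, 1, …:
  i=0: 205   i=1: 103   i=2: 3   i=3: 235
  i=4: 86
Match at i=4, j=4: x = 4·12 + 4 = 52.

52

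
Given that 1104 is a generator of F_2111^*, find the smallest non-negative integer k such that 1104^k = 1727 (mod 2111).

1821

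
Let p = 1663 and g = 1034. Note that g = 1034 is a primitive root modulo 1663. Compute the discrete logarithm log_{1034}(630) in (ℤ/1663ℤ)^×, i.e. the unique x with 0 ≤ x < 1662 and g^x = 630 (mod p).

Baby-step giant-step with m = ceil(sqrt(1662)) = 41.
Baby table (1034^j mod 1663 for j=0..40):
  0:1  1:1034  2:1510  3:1446  4:127  5:1604  6:525  7:712
  8:1162  9:822  10:155  11:622  12:1230  13:1288  14:1392  15:833
  16:1551  17:602  18:506  19:1022  20:743  21:1619  22:1068  23:80
  24:1233  25:1064  26:933  27:182  28:269  29:425  30:418  31:1495
  32:903  33:759  34:1533  35:283  36:1597  37:1602  38:120  39:1018
  40:1596
Giant step factor: 1034^(-41) ≡ 284 (mod 1663).
Scan 630·284^i mod 1663 for i = 0, 1, …:
  i=0: 630   i=1: 979   i=2: 315   i=3: 1321
  i=4: 989   i=5: 1492   i=6: 1326   i=7: 746
  i=8: 663   i=9: 373   i=10: 1163   i=11: 1018
Match at i=11, j=39: x = 11·41 + 39 = 490.

490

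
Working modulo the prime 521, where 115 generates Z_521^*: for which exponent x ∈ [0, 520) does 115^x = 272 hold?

Baby-step giant-step with m = ceil(sqrt(520)) = 23.
Baby table (115^j mod 521 for j=0..22):
  0:1  1:115  2:200  3:76  4:404  5:91  6:45  7:486
  8:143  9:294  10:466  11:448  12:462  13:509  14:183  15:205
  16:130  17:362  18:471  19:502  20:420  21:368  22:119
Giant step factor: 115^(-23) ≡ 15 (mod 521).
Scan 272·15^i mod 521 for i = 0, 1, …:
  i=0: 272   i=1: 433   i=2: 243   i=3: 519
  i=4: 491   i=5: 71   i=6: 23   i=7: 345
  i=8: 486
Match at i=8, j=7: x = 8·23 + 7 = 191.

191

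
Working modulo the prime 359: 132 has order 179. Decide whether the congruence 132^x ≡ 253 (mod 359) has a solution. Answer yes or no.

yes

253 ∈ ⟨132⟩ iff 253^179 ≡ 1 (mod 359), since |⟨132⟩| = 179.
253^179 mod 359 = 1.
Since 1 = 1, 253 lies in the subgroup.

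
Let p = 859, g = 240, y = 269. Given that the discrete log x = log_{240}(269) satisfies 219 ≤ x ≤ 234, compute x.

234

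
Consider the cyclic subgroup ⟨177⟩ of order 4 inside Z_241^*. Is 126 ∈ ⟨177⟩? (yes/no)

no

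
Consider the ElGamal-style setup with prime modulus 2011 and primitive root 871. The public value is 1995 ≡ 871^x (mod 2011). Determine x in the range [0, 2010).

Baby-step giant-step with m = ceil(sqrt(2010)) = 45.
Baby table (871^j mod 2011 for j=0..44):
  0:1  1:871  2:494  3:1931  4:705  5:700  6:367  7:1919
  8:308  9:805  10:1327  11:1503  12:1963  13:423  14:420  15:1829
  16:347  17:587  18:483  19:394  20:1304  21:1580  22:656  23:252
  24:293  25:1817  26:1961  27:692  28:1443  29:1989  30:948  31:1198
  32:1760  33:578  34:688  35:1981  36:13  37:1268  38:389  39:971
  40:1121  41:1056  42:749  43:815  44:1993
Giant step factor: 871^(-45) ≡ 1908 (mod 2011).
Scan 1995·1908^i mod 2011 for i = 0, 1, …:
  i=0: 1995   i=1: 1648   i=2: 1191   i=3: 2009
  i=4: 206   i=5: 903   i=6: 1508   i=7: 1534
  i=8: 867   i=9: 1194     …   i=40: 1100
  i=41: 1327
Match at i=41, j=10: x = 41·45 + 10 = 1855.

1855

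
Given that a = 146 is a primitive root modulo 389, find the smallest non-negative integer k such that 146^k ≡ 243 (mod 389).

195

Baby-step giant-step with m = ceil(sqrt(388)) = 20.
Baby table (146^j mod 389 for j=0..19):
  0:1  1:146  2:310  3:136  4:17  5:148  6:213  7:367
  8:289  9:182  10:120  11:15  12:245  13:371  14:95  15:255
  16:275  17:83  18:59  19:56
Giant step factor: 146^(-20) ≡ 278 (mod 389).
Scan 243·278^i mod 389 for i = 0, 1, …:
  i=0: 243   i=1: 257   i=2: 259   i=3: 37
  i=4: 172   i=5: 358   i=6: 329   i=7: 47
  i=8: 229   i=9: 255
Match at i=9, j=15: k = 9·20 + 15 = 195.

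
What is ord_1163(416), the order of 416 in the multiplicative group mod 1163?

581

The order of 416 must divide p − 1 = 1162 = 2 · 7 · 83.
Divisors: 1, 2, 7, 14, 83, 166, 581, 1162.
Check each in increasing order: 416^1 ≡ 416;  416^2 ≡ 932;  416^7 ≡ 1155;  416^14 ≡ 64;  416^83 ≡ 498;  416^166 ≡ 285;  416^581 ≡ 1.
Smallest exponent giving 1 is 581.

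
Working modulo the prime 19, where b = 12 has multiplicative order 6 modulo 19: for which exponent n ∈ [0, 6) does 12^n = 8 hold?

Successive powers of 12 modulo 19:
  12^0=1  12^1=12  12^2=11  12^3=18  12^4=7  12^5=8
So 12^5 ≡ 8 (mod 19), giving n = 5.

5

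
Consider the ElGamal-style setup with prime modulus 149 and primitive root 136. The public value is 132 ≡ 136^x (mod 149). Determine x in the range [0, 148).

Baby-step giant-step with m = ceil(sqrt(148)) = 13.
Baby table (136^j mod 149 for j=0..12):
  0:1  1:136  2:20  3:38  4:102  5:15  6:103  7:2
  8:123  9:40  10:76  11:55  12:30
Giant step factor: 136^(-13) ≡ 34 (mod 149).
Scan 132·34^i mod 149 for i = 0, 1, …:
  i=0: 132   i=1: 18   i=2: 16   i=3: 97
  i=4: 20
Match at i=4, j=2: x = 4·13 + 2 = 54.

54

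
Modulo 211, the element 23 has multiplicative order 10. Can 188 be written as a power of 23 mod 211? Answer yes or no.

⟨23⟩ has order 10; its elements mod 211 are {1, 23, 55, 71, 104, 107, 140, 156, 188, 210}.
188 is in this set.

yes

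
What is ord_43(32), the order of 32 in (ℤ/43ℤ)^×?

14

The order of 32 must divide p − 1 = 42 = 2 · 3 · 7.
Divisors: 1, 2, 3, 6, 7, 14, 21, 42.
Check each in increasing order: 32^1 ≡ 32;  32^2 ≡ 35;  32^3 ≡ 2;  32^6 ≡ 4;  32^7 ≡ 42;  32^14 ≡ 1.
Smallest exponent giving 1 is 14.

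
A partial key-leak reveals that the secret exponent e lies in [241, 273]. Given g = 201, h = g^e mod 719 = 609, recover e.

Compute 201^241 mod 719 = 611, then multiply by 201 repeatedly:
  201^241=611  201^242=581  201^243=303  201^244=507  201^245=528
  201^246=435  201^247=436  201^248=637  201^249=55  201^250=270
  201^251=345  201^252=321  201^253=530  201^254=118  201^255=710
  201^256=348  201^257=205  201^258=222  201^259=44  201^260=216
  201^261=276  201^262=113  201^263=424  201^264=382  201^265=568
  201^266=566  201^267=164  201^268=609
Found 609 at exponent 268.

268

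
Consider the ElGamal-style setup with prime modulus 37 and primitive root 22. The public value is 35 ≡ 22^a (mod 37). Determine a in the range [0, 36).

25

Successive powers of 22 modulo 37:
  22^0=1  22^1=22  22^2=3  22^3=29  22^4=9  22^5=13
  22^6=27  22^7=2  22^8=7  22^9=6  22^10=21  22^11=18
  22^12=26  22^13=17  22^14=4  22^15=14  22^16=12  22^17=5
  22^18=36  22^19=15  22^20=34  22^21=8  22^22=28  22^23=24
  22^24=10  22^25=35
So 22^25 ≡ 35 (mod 37), giving a = 25.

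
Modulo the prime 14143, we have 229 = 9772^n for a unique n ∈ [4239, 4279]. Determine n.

4276

Compute 9772^4239 mod 14143 = 10822, then multiply by 9772 repeatedly:
  9772^4239=10822  9772^4240=5373  9772^4241=6140  9772^4242=5474  9772^4243=3102
  9772^4244=4295  9772^4245=8459  9772^4246=9656  9772^4247=10479  9772^4248=5468
  9772^4249=1042  9772^4250=13607  9772^4251=9261  9772^4252=11578  9772^4253=10359
  9772^4254=6697  9772^4255=3423  9772^4256=1361  9772^4257=5272  9772^4258=9178
  9772^4259=6653  9772^4260=11888  9772^4261=13077  9772^4262=6439  9772^4263=13844
  9772^4264=5773  9772^4265=11472  9772^4266=6966  9772^4267=1493  9772^4268=8163
  9772^4269=2316  9772^4270=3152  9772^4271=12033  9772^4272=1574  9772^4273=7687
  9772^4274=3891  9772^4275=6468  9772^4276=229
Found 229 at exponent 4276.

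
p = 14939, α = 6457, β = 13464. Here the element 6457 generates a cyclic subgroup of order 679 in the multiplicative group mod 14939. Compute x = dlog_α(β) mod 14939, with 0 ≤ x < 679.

Baby-step giant-step with m = ceil(sqrt(679)) = 27.
Baby table (6457^j mod 14939 for j=0..26):
  0:1  1:6457  2:13039  3:11558  4:9701  5:130  6:2826  7:6963
  8:8640  9:6254  10:1961  11:8844  12:8850  13:2775  14:6314  15:967
  16:14356  17:197  18:2214  19:14114  20:6198  21:13844  22:10671  23:3979
  24:12262  25:13973  26:7040
Giant step factor: 6457^(-27) ≡ 6148 (mod 14939).
Scan 13464·6148^i mod 14939 for i = 0, 1, …:
  i=0: 13464   i=1: 14612   i=2: 6369   i=3: 1493
  i=4: 6418   i=5: 3965   i=6: 11311   i=7: 13922
  i=8: 6925   i=9: 13689     …   i=20: 10548
  i=21: 13844
Match at i=21, j=21: x = 21·27 + 21 = 588.

588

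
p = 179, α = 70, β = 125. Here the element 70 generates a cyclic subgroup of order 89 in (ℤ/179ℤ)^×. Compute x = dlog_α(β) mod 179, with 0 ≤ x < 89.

Baby-step giant-step with m = ceil(sqrt(89)) = 10.
Baby table (70^j mod 179 for j=0..9):
  0:1  1:70  2:67  3:36  4:14  5:85  6:43  7:146
  8:17  9:116
Giant step factor: 70^(-10) ≡ 168 (mod 179).
Scan 125·168^i mod 179 for i = 0, 1, …:
  i=0: 125   i=1: 57   i=2: 89   i=3: 95
  i=4: 29   i=5: 39   i=6: 108   i=7: 65
  i=8: 1
Match at i=8, j=0: x = 8·10 + 0 = 80.

80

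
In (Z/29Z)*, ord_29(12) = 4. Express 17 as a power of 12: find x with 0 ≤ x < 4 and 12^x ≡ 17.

3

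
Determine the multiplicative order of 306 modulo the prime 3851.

550

The order of 306 must divide p − 1 = 3850 = 2 · 5^2 · 7 · 11.
Divisors: 1, 2, 5, 7, 10, 11, 14, 22, 25, 35, 50, 55, 70, 77, 110, 154, 175, 275, 350, 385, 550, 770, 1925, 3850.
Check each in increasing order: 306^1 ≡ 306;  306^2 ≡ 1212;  306^5 ≡ 442;  306^7 ≡ 415;  306^10 ≡ 2814;  306^11 ≡ 2311;  306^14 ≡ 2781;  306^22 ≡ 3235;  306^25 ≡ 3423;  306^35 ≡ 971;  306^50 ≡ 2187;  306^55 ≡ 53;  306^70 ≡ 3197;  306^77 ≡ 2011;  306^110 ≡ 2809;  306^154 ≡ 571;  306^175 ≡ 1141;  306^275 ≡ 3850;  306^350 ≡ 243;  306^385 ≡ 1042;  306^550 ≡ 1.
Smallest exponent giving 1 is 550.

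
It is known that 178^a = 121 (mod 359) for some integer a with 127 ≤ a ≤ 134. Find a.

128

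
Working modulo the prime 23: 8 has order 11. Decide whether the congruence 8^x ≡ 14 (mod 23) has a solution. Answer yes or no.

14 ∈ ⟨8⟩ iff 14^11 ≡ 1 (mod 23), since |⟨8⟩| = 11.
14^11 mod 23 = 22.
Since 22 ≠ 1, 14 does not lie in the subgroup.

no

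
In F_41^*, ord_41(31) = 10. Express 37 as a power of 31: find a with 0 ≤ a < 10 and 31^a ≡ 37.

4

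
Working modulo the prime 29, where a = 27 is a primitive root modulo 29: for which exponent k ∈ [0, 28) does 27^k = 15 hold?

13

Successive powers of 27 modulo 29:
  27^0=1  27^1=27  27^2=4  27^3=21  27^4=16  27^5=26
  27^6=6  27^7=17  27^8=24  27^9=10  27^10=9  27^11=11
  27^12=7  27^13=15
So 27^13 ≡ 15 (mod 29), giving k = 13.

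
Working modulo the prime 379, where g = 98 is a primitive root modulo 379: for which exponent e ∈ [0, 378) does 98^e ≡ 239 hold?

Baby-step giant-step with m = ceil(sqrt(378)) = 20.
Baby table (98^j mod 379 for j=0..19):
  0:1  1:98  2:129  3:135  4:344  5:360  6:33  7:202
  8:88  9:286  10:361  11:131  12:331  13:223  14:251  15:342
  16:164  17:154  18:311  19:158
Giant step factor: 98^(-20) ≡ 62 (mod 379).
Scan 239·62^i mod 379 for i = 0, 1, …:
  i=0: 239   i=1: 37   i=2: 20   i=3: 103
  i=4: 322   i=5: 256   i=6: 333   i=7: 180
  i=8: 169   i=9: 245   i=10: 30   i=11: 344
Match at i=11, j=4: e = 11·20 + 4 = 224.

224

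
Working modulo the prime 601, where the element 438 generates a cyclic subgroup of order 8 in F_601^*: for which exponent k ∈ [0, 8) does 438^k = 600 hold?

Successive powers of 438 modulo 601:
  438^0=1  438^1=438  438^2=125  438^3=59  438^4=600
So 438^4 ≡ 600 (mod 601), giving k = 4.

4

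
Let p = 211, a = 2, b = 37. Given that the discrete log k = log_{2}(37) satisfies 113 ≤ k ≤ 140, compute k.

118

Compute 2^113 mod 211 = 166, then multiply by 2 repeatedly:
  2^113=166  2^114=121  2^115=31  2^116=62  2^117=124
  2^118=37
Found 37 at exponent 118.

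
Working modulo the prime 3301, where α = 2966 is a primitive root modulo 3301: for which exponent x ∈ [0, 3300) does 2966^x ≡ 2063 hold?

Baby-step giant-step with m = ceil(sqrt(3300)) = 58.
Baby table (2966^j mod 3301 for j=0..57):
  0:1  1:2966  2:3292  3:3015  4:81  5:2574  6:2572  7:3242
  8:3260  9:531  10:369  11:1823  12:3281  13:98  14:180  15:2419
  16:1681  17:1336  18:1376  19:1180  20:820  21:2584  22:2523  23:3152
  24:400  25:1341  26:3002  27:1135  28:2691  29:2989  30:2189  31:2808
  32:105  33:1136  34:2356  35:2980  36:1903  37:2889  38:2679  39:407
  40:2297  41:2939  42:2434  43:3258  44:1201  45:387  46:2395  47:3119
  48:1552  49:1638  50:2537  51:1763  52:274  53:638  54:835  55:860
  56:2388  57:2163
Giant step factor: 2966^(-58) ≡ 3115 (mod 3301).
Scan 2063·3115^i mod 3301 for i = 0, 1, …:
  i=0: 2063   i=1: 2499   i=2: 627   i=3: 2214
  i=4: 821   i=5: 2441   i=6: 1512   i=7: 2654
  i=8: 1506   i=9: 469     …   i=33: 338
  i=34: 3152
Match at i=34, j=23: x = 34·58 + 23 = 1995.

1995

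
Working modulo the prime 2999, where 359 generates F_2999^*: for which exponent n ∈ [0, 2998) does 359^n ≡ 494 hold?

921

Baby-step giant-step with m = ceil(sqrt(2998)) = 55.
Baby table (359^j mod 2999 for j=0..54):
  0:1  1:359  2:2923  3:2706  4:2777  5:1275  6:1877  7:2067
  8:1300  9:1855  10:167  11:2972  12:2303  13:2052  14:1913  15:2995
  16:1563  17:304  18:1172  19:888  20:898  21:1489  22:729  23:798
  24:1577  25:2331  26:108  27:2784  28:789  29:1345  30:16  31:2745
  32:1783  33:1310  34:2446  35:2406  36:42  37:83  38:2806  39:2689
  40:2672  41:2567  42:860  43:2842  44:618  45:2935  46:1016  47:1865
  48:758  49:2212  50:2372  51:2831  52:2667  53:772  54:1240
Giant step factor: 359^(-55) ≡ 415 (mod 2999).
Scan 494·415^i mod 2999 for i = 0, 1, …:
  i=0: 494   i=1: 1078   i=2: 519   i=3: 2456
  i=4: 2579   i=5: 2641   i=6: 1380   i=7: 2890
  i=8: 2749   i=9: 1215     …   i=15: 1755
  i=16: 2567
Match at i=16, j=41: n = 16·55 + 41 = 921.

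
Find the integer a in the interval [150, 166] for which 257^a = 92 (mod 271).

163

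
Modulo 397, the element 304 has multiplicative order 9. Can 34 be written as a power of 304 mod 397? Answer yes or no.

yes

⟨304⟩ has order 9; its elements mod 397 are {1, 14, 34, 79, 196, 286, 304, 312, 362}.
34 is in this set.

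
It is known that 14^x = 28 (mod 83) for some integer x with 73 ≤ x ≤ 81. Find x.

74

Compute 14^73 mod 83 = 2, then multiply by 14 repeatedly:
  14^73=2  14^74=28
Found 28 at exponent 74.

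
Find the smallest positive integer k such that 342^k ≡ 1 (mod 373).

31

The order of 342 must divide p − 1 = 372 = 2^2 · 3 · 31.
Divisors: 1, 2, 3, 4, 6, 12, 31, 62, 93, 124, 186, 372.
Check each in increasing order: 342^1 ≡ 342;  342^2 ≡ 215;  342^3 ≡ 49;  342^4 ≡ 346;  342^6 ≡ 163;  342^12 ≡ 86;  342^31 ≡ 1.
Smallest exponent giving 1 is 31.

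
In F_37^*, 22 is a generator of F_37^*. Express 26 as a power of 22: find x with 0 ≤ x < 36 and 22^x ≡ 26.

Successive powers of 22 modulo 37:
  22^0=1  22^1=22  22^2=3  22^3=29  22^4=9  22^5=13
  22^6=27  22^7=2  22^8=7  22^9=6  22^10=21  22^11=18
  22^12=26
So 22^12 ≡ 26 (mod 37), giving x = 12.

12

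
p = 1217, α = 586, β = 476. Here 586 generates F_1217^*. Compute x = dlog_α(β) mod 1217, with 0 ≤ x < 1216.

808

Baby-step giant-step with m = ceil(sqrt(1216)) = 35.
Baby table (586^j mod 1217 for j=0..34):
  0:1  1:586  2:202  3:323  4:643  5:745  6:884  7:799
  8:886  9:754  10:73  11:183  12:142  13:456  14:693  15:837
  16:31  17:1128  18:177  19:277  20:461  21:1189  22:630  23:429
  24:692  25:251  26:1046  27:805  28:751  29:749  30:794  31:390
  32:961  33:892  34:619
Giant step factor: 586^(-35) ≡ 698 (mod 1217).
Scan 476·698^i mod 1217 for i = 0, 1, …:
  i=0: 476   i=1: 7   i=2: 18   i=3: 394
  i=4: 1187   i=5: 966   i=6: 50   i=7: 824
  i=8: 728   i=9: 655     …   i=22: 58
  i=23: 323
Match at i=23, j=3: x = 23·35 + 3 = 808.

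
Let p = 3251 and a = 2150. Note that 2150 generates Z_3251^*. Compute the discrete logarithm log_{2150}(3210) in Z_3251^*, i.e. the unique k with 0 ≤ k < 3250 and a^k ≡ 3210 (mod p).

Baby-step giant-step with m = ceil(sqrt(3250)) = 58.
Baby table (2150^j mod 3251 for j=0..57):
  0:1  1:2150  2:2829  3:2980  4:2530  5:577  6:1919  7:331
  8:2932  9:111  10:1327  11:1923  12:2429  13:1244  14:2278  15:1694
  16:980  17:352  18:2568  19:1002  20:2138  21:3037  22:1542  23:2531
  24:2727  25:1497  26:60  27:2211  28:688  29:3246  30:2254  31:2110
  32:1355  33:354  34:366  35:158  36:1596  37:1595  38:2696  39:3118
  40:138  41:859  42:282  43:1614  44:1283  45:1602  46:1491  47:164
  48:1492  49:2314  50:1070  51:2043  52:349  53:2620  54:2268  55:2951
  56:1949  57:3062
Giant step factor: 2150^(-58) ≡ 3121 (mod 3251).
Scan 3210·3121^i mod 3251 for i = 0, 1, …:
  i=0: 3210   i=1: 2079   i=2: 2814   i=3: 1543
  i=4: 972   i=5: 429   i=6: 2748   i=7: 370
  i=8: 665   i=9: 1327
Match at i=9, j=10: k = 9·58 + 10 = 532.

532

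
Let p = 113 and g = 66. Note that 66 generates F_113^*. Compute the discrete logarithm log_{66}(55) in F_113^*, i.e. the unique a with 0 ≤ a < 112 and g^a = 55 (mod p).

43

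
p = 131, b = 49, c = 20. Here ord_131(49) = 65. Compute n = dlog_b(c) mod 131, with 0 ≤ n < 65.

Baby-step giant-step with m = ceil(sqrt(65)) = 9.
Baby table (49^j mod 131 for j=0..8):
  0:1  1:49  2:43  3:11  4:15  5:80  6:121  7:34
  8:94
Giant step factor: 49^(-9) ≡ 25 (mod 131).
Scan 20·25^i mod 131 for i = 0, 1, …:
  i=0: 20   i=1: 107   i=2: 55   i=3: 65
  i=4: 53   i=5: 15
Match at i=5, j=4: n = 5·9 + 4 = 49.

49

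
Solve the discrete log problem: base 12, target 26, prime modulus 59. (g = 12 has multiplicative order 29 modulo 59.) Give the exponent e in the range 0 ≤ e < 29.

2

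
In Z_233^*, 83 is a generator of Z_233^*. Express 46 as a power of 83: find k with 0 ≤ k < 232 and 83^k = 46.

Baby-step giant-step with m = ceil(sqrt(232)) = 16.
Baby table (83^j mod 233 for j=0..15):
  0:1  1:83  2:132  3:5  4:182  5:194  6:25  7:211
  8:38  9:125  10:123  11:190  12:159  13:149  14:18  15:96
Giant step factor: 83^(-16) ≡ 76 (mod 233).
Scan 46·76^i mod 233 for i = 0, 1, …:
  i=0: 46   i=1: 1
Match at i=1, j=0: k = 1·16 + 0 = 16.

16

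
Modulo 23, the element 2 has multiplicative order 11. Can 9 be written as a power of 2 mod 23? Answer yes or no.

yes

⟨2⟩ has order 11; its elements mod 23 are {1, 2, 3, 4, 6, 8, 9, 12, 13, 16, 18}.
9 is in this set.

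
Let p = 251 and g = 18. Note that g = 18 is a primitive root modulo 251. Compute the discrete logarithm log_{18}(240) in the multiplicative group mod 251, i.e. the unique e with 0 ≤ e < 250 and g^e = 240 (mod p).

108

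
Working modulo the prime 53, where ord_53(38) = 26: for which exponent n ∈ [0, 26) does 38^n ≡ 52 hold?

13

Successive powers of 38 modulo 53:
  38^0=1  38^1=38  38^2=13  38^3=17  38^4=10  38^5=9
  38^6=24  38^7=11  38^8=47  38^9=37  38^10=28  38^11=4
  38^12=46  38^13=52
So 38^13 ≡ 52 (mod 53), giving n = 13.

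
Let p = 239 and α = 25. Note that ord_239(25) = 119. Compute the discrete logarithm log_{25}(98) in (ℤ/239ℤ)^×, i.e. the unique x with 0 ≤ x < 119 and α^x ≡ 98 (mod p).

102

Baby-step giant-step with m = ceil(sqrt(119)) = 11.
Baby table (25^j mod 239 for j=0..10):
  0:1  1:25  2:147  3:90  4:99  5:85  6:213  7:67
  8:2  9:50  10:55
Giant step factor: 25^(-11) ≡ 81 (mod 239).
Scan 98·81^i mod 239 for i = 0, 1, …:
  i=0: 98   i=1: 51   i=2: 68   i=3: 11
  i=4: 174   i=5: 232   i=6: 150   i=7: 200
  i=8: 187   i=9: 90
Match at i=9, j=3: x = 9·11 + 3 = 102.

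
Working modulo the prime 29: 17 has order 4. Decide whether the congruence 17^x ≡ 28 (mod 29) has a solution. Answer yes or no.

yes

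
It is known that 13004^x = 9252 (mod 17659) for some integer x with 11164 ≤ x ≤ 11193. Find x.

Compute 13004^11164 mod 17659 = 7636, then multiply by 13004 repeatedly:
  13004^11164=7636  13004^11165=1987  13004^11166=3831  13004^11167=2285  13004^11168=11702
  13004^11169=5205  13004^11170=16532  13004^11171=1462  13004^11172=10764  13004^11173=9822
  13004^11174=15400  13004^11175=8540  13004^11176=14368  13004^11177=9252
Found 9252 at exponent 11177.

11177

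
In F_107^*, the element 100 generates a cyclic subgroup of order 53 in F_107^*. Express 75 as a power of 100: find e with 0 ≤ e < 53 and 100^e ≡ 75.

Successive powers of 100 modulo 107:
  100^0=1  100^1=100  100^2=49  100^3=85  100^4=47  100^5=99
  100^6=56  100^7=36  100^8=69  100^9=52  100^10=64  100^11=87
  100^12=33  100^13=90  100^14=12  100^15=23  100^16=53  100^17=57
  100^18=29  100^19=11  100^20=30  100^21=4  100^22=79  100^23=89
  100^24=19  100^25=81  100^26=75
So 100^26 ≡ 75 (mod 107), giving e = 26.

26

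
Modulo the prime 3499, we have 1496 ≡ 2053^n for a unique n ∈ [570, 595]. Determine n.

Compute 2053^570 mod 3499 = 2600, then multiply by 2053 repeatedly:
  2053^570=2600  2053^571=1825  2053^572=2795  2053^573=3274  2053^574=3442
  2053^575=1945  2053^576=726  2053^577=3403  2053^578=2355  2053^579=2696
  2053^580=2969  2053^581=99  2053^582=305  2053^583=3343  2053^584=1640
  2053^585=882  2053^586=1763  2053^587=1473  2053^588=933  2053^589=1496
Found 1496 at exponent 589.

589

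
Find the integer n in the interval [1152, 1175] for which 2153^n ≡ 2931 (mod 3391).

Compute 2153^1152 mod 3391 = 1852, then multiply by 2153 repeatedly:
  2153^1152=1852  2153^1153=2931
Found 2931 at exponent 1153.

1153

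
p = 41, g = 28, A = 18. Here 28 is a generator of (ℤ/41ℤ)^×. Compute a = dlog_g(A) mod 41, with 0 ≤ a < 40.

16

Successive powers of 28 modulo 41:
  28^0=1  28^1=28  28^2=5  28^3=17  28^4=25  28^5=3
  28^6=2  28^7=15  28^8=10  28^9=34  28^10=9  28^11=6
  28^12=4  28^13=30  28^14=20  28^15=27  28^16=18
So 28^16 ≡ 18 (mod 41), giving a = 16.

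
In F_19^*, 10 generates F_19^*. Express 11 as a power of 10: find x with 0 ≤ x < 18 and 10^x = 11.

6

Successive powers of 10 modulo 19:
  10^0=1  10^1=10  10^2=5  10^3=12  10^4=6  10^5=3
  10^6=11
So 10^6 ≡ 11 (mod 19), giving x = 6.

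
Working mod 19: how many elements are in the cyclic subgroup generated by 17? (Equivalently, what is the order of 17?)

9

The order of 17 must divide p − 1 = 18 = 2 · 3^2.
Divisors: 1, 2, 3, 6, 9, 18.
Check each in increasing order: 17^1 ≡ 17;  17^2 ≡ 4;  17^3 ≡ 11;  17^6 ≡ 7;  17^9 ≡ 1.
Smallest exponent giving 1 is 9.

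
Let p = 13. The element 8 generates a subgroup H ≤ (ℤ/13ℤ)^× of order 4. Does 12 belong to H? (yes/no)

⟨8⟩ has order 4; its elements mod 13 are {1, 5, 8, 12}.
12 is in this set.

yes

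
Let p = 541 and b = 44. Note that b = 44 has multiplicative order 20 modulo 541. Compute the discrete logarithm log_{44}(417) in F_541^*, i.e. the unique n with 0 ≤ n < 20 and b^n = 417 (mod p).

6

Successive powers of 44 modulo 541:
  44^0=1  44^1=44  44^2=313  44^3=247  44^4=48  44^5=489
  44^6=417
So 44^6 ≡ 417 (mod 541), giving n = 6.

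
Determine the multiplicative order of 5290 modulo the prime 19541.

19540

The order of 5290 must divide p − 1 = 19540 = 2^2 · 5 · 977.
Divisors: 1, 2, 4, 5, 10, 20, 977, 1954, 3908, 4885, 9770, 19540.
Check each in increasing order: 5290^1 ≡ 5290;  5290^2 ≡ 1388;  5290^4 ≡ 11526;  5290^5 ≡ 4620;  5290^10 ≡ 5628;  5290^20 ≡ 17964;  5290^977 ≡ 1275;  5290^1954 ≡ 3722;  5290^3908 ≡ 18256;  5290^4885 ≡ 3069;  5290^9770 ≡ 19540;  5290^19540 ≡ 1.
Smallest exponent giving 1 is 19540.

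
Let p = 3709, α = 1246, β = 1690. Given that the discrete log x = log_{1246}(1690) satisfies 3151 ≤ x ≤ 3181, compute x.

3181

Compute 1246^3151 mod 3709 = 700, then multiply by 1246 repeatedly:
  1246^3151=700  1246^3152=585  1246^3153=1946  1246^3154=2739  1246^3155=514
  1246^3156=2496  1246^3157=1874  1246^3158=2043  1246^3159=1204  1246^3160=1748
  1246^3161=825  1246^3162=557  1246^3163=439  1246^3164=1771  1246^3165=3520
  1246^3166=1882  1246^3167=884  1246^3168=3600  1246^3169=1419  1246^3170=2590
  1246^3171=310  1246^3172=524  1246^3173=120  1246^3174=1160  1246^3175=2559
  1246^3176=2483  1246^3177=512  1246^3178=4  1246^3179=1275  1246^3180=1198
  1246^3181=1690
Found 1690 at exponent 3181.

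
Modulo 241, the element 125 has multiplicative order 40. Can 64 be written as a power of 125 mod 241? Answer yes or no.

yes

64 ∈ ⟨125⟩ iff 64^40 ≡ 1 (mod 241), since |⟨125⟩| = 40.
64^40 mod 241 = 1.
Since 1 = 1, 64 lies in the subgroup.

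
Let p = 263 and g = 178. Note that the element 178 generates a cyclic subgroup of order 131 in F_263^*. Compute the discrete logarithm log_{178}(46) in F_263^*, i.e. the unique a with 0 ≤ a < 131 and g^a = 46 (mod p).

110

Baby-step giant-step with m = ceil(sqrt(131)) = 12.
Baby table (178^j mod 263 for j=0..11):
  0:1  1:178  2:124  3:243  4:122  5:150  6:137  7:190
  8:156  9:153  10:145  11:36
Giant step factor: 178^(-12) ≡ 200 (mod 263).
Scan 46·200^i mod 263 for i = 0, 1, …:
  i=0: 46   i=1: 258   i=2: 52   i=3: 143
  i=4: 196   i=5: 13   i=6: 233   i=7: 49
  i=8: 69   i=9: 124
Match at i=9, j=2: a = 9·12 + 2 = 110.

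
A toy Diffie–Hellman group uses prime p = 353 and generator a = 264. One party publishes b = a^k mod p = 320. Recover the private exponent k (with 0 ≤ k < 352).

Baby-step giant-step with m = ceil(sqrt(352)) = 19.
Baby table (264^j mod 353 for j=0..18):
  0:1  1:264  2:155  3:325  4:21  5:249  6:78  7:118
  8:88  9:287  10:226  11:7  12:83  13:26  14:157  15:147
  16:331  17:193  18:120
Giant step factor: 264^(-19) ≡ 302 (mod 353).
Scan 320·302^i mod 353 for i = 0, 1, …:
  i=0: 320   i=1: 271   i=2: 299   i=3: 283
  i=4: 40   i=5: 78
Match at i=5, j=6: k = 5·19 + 6 = 101.

101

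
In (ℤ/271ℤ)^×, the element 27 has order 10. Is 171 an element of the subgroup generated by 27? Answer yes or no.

yes

171 ∈ ⟨27⟩ iff 171^10 ≡ 1 (mod 271), since |⟨27⟩| = 10.
171^10 mod 271 = 1.
Since 1 = 1, 171 lies in the subgroup.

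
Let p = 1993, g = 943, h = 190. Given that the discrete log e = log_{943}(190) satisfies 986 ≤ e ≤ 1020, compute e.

Compute 943^986 mod 1993 = 816, then multiply by 943 repeatedly:
  943^986=816  943^987=190
Found 190 at exponent 987.

987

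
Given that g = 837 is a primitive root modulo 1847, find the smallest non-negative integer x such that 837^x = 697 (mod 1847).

1359

Baby-step giant-step with m = ceil(sqrt(1846)) = 43.
Baby table (837^j mod 1847 for j=0..42):
  0:1  1:837  2:556  3:1775  4:687  5:602  6:1490  7:405
  8:984  9:1693  10:392  11:1185  12:6  13:1328  14:1489  15:1415
  16:428  17:1765  18:1552  19:583  20:363  21:923  22:505  23:1569
  24:36  25:580  26:1546  27:1102  28:721  29:1355  30:77  31:1651
  32:331  33:1844  34:1183  35:179  36:216  37:1633  38:41  39:1071
  40:632  41:742  42:462
Giant step factor: 837^(-43) ≡ 790 (mod 1847).
Scan 697·790^i mod 1847 for i = 0, 1, …:
  i=0: 697   i=1: 224   i=2: 1495   i=3: 817
  i=4: 827   i=5: 1339   i=6: 1326   i=7: 291
  i=8: 862   i=9: 1284     …   i=30: 1199
  i=31: 1546
Match at i=31, j=26: x = 31·43 + 26 = 1359.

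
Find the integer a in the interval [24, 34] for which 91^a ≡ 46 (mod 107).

29

Compute 91^24 mod 107 = 100, then multiply by 91 repeatedly:
  91^24=100  91^25=5  91^26=27  91^27=103  91^28=64
  91^29=46
Found 46 at exponent 29.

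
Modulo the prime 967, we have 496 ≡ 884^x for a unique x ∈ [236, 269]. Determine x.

Compute 884^236 mod 967 = 492, then multiply by 884 repeatedly:
  884^236=492  884^237=745  884^238=53  884^239=436  884^240=558
  884^241=102  884^242=237  884^243=636  884^244=397  884^245=894
  884^246=257  884^247=910  884^248=863  884^249=896  884^250=91
  884^251=183  884^252=283  884^253=686  884^254=115  884^255=125
  884^256=262  884^257=495  884^258=496
Found 496 at exponent 258.

258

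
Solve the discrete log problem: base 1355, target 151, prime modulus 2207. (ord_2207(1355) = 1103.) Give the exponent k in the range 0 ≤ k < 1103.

1042

Baby-step giant-step with m = ceil(sqrt(1103)) = 34.
Baby table (1355^j mod 2207 for j=0..33):
  0:1  1:1355  2:2008  3:1816  4:2082  5:564  6:598  7:321
  8:176  9:124  10:288  11:1808  12:70  13:2156  14:1519  15:1321
  16:78  17:1961  18:2134  19:400  20:1285  21:2059  22:297  23:761
  24:486  25:844  26:394  27:1983  28:1046  29:436  30:1511  31:1516
  32:1670  33:675
Giant step factor: 1355^(-34) ≡ 1488 (mod 2207).
Scan 151·1488^i mod 2207 for i = 0, 1, …:
  i=0: 151   i=1: 1781   i=2: 1728   i=3: 109
  i=4: 1081   i=5: 1832   i=6: 371   i=7: 298
  i=8: 2024   i=9: 1364     …   i=29: 1651
  i=30: 297
Match at i=30, j=22: k = 30·34 + 22 = 1042.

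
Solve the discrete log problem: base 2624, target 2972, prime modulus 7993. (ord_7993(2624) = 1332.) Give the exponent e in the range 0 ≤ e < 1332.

76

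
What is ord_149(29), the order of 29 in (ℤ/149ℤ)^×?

37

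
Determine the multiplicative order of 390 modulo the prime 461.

92

The order of 390 must divide p − 1 = 460 = 2^2 · 5 · 23.
Divisors: 1, 2, 4, 5, 10, 20, 23, 46, 92, 115, 230, 460.
Check each in increasing order: 390^1 ≡ 390;  390^2 ≡ 431;  390^4 ≡ 439;  390^5 ≡ 179;  390^10 ≡ 232;  390^20 ≡ 348;  390^23 ≡ 413;  390^46 ≡ 460;  390^92 ≡ 1.
Smallest exponent giving 1 is 92.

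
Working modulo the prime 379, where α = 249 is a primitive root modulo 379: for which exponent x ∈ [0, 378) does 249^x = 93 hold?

198

Baby-step giant-step with m = ceil(sqrt(378)) = 20.
Baby table (249^j mod 379 for j=0..19):
  0:1  1:249  2:224  3:63  4:148  5:89  6:179  7:228
  8:301  9:286  10:341  11:13  12:205  13:259  14:61  15:29
  16:20  17:53  18:311  19:123
Giant step factor: 249^(-20) ≡ 100 (mod 379).
Scan 93·100^i mod 379 for i = 0, 1, …:
  i=0: 93   i=1: 204   i=2: 313   i=3: 222
  i=4: 218   i=5: 197   i=6: 371   i=7: 337
  i=8: 348   i=9: 311
Match at i=9, j=18: x = 9·20 + 18 = 198.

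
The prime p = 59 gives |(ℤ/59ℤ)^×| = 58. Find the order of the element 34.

58

The order of 34 must divide p − 1 = 58 = 2 · 29.
Divisors: 1, 2, 29, 58.
Check each in increasing order: 34^1 ≡ 34;  34^2 ≡ 35;  34^29 ≡ 58;  34^58 ≡ 1.
Smallest exponent giving 1 is 58.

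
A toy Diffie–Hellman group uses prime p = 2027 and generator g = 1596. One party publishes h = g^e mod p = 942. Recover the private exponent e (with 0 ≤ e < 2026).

1791

Baby-step giant-step with m = ceil(sqrt(2026)) = 46.
Baby table (1596^j mod 2027 for j=0..45):
  0:1  1:1596  2:1304  3:1482  4:1790  5:797  6:1083  7:1464
  8:1440  9:1649  10:758  11:1676  12:1283  13:398  14:757  15:80
  16:2006  17:943  18:994  19:1310  20:923  21:1506  22:1581  23:1688
  24:165  25:1857  26:298  27:1290  28:1435  29:1777  30:319  31:347
  32:441  33:467  34:1423  35:868  36:887  37:806  38:1258  39:1038
  40:589  41:1543  42:1850  43:1288  44:270  45:1196
Giant step factor: 1596^(-46) ≡ 1945 (mod 2027).
Scan 942·1945^i mod 2027 for i = 0, 1, …:
  i=0: 942   i=1: 1809   i=2: 1660   i=3: 1716
  i=4: 1178   i=5: 700   i=6: 1383   i=7: 106
  i=8: 1443   i=9: 1267     …   i=37: 627
  i=38: 1288
Match at i=38, j=43: e = 38·46 + 43 = 1791.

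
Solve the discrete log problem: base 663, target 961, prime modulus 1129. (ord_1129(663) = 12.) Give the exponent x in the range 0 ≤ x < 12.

Successive powers of 663 modulo 1129:
  663^0=1  663^1=663  663^2=388  663^3=961
So 663^3 ≡ 961 (mod 1129), giving x = 3.

3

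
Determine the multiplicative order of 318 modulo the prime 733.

732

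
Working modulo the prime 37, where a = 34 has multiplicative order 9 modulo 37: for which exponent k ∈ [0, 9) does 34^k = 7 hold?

4

Successive powers of 34 modulo 37:
  34^0=1  34^1=34  34^2=9  34^3=10  34^4=7
So 34^4 ≡ 7 (mod 37), giving k = 4.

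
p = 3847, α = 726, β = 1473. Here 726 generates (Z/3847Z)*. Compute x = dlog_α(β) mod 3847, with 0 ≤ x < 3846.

Baby-step giant-step with m = ceil(sqrt(3846)) = 63.
Baby table (726^j mod 3847 for j=0..62):
  0:1  1:726  2:37  3:3780  4:1369  5:1368  6:642  7:605
  8:672  9:3150  10:1782  11:1140  12:535  13:3710  14:560  15:2625
  16:1485  17:950  18:1087  19:527  20:1749  21:264  22:3161  23:2074
  24:1547  25:3645  26:3381  27:220  28:1993  29:446  30:648  31:1114
  32:894  33:2748  34:2302  35:1654  36:540  37:3493  38:745  39:2290
  40:636  41:96  42:450  43:3552  44:1262  45:626  46:530  47:80
  48:375  49:2960  50:2334  51:1804  52:1724  53:1349  54:2236  55:3749
  56:1945  57:221  58:2719  59:483  60:581  61:2483  62:2262
Giant step factor: 726^(-63) ≡ 564 (mod 3847).
Scan 1473·564^i mod 3847 for i = 0, 1, …:
  i=0: 1473   i=1: 3667   i=2: 2349   i=3: 1468
  i=4: 847   i=5: 680   i=6: 2667   i=7: 11
  i=8: 2357   i=9: 2133   i=10: 2748
Match at i=10, j=33: x = 10·63 + 33 = 663.

663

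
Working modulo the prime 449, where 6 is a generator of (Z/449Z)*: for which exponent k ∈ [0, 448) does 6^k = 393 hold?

250

Baby-step giant-step with m = ceil(sqrt(448)) = 22.
Baby table (6^j mod 449 for j=0..21):
  0:1  1:6  2:36  3:216  4:398  5:143  6:409  7:209
  8:356  9:340  10:244  11:117  12:253  13:171  14:128  15:319
  16:118  17:259  18:207  19:344  20:268  21:261
Giant step factor: 6^(-22) ≡ 408 (mod 449).
Scan 393·408^i mod 449 for i = 0, 1, …:
  i=0: 393   i=1: 51   i=2: 154   i=3: 421
  i=4: 250   i=5: 77   i=6: 435   i=7: 125
  i=8: 263   i=9: 442   i=10: 287   i=11: 356
Match at i=11, j=8: k = 11·22 + 8 = 250.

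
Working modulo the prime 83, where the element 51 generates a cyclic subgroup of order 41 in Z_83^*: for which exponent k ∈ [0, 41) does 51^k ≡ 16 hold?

Successive powers of 51 modulo 83:
  51^0=1  51^1=51  51^2=28  51^3=17  51^4=37  51^5=61
  51^6=40  51^7=48  51^8=41  51^9=16
So 51^9 ≡ 16 (mod 83), giving k = 9.

9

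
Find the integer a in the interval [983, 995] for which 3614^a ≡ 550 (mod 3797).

984

Compute 3614^983 mod 3797 = 3711, then multiply by 3614 repeatedly:
  3614^983=3711  3614^984=550
Found 550 at exponent 984.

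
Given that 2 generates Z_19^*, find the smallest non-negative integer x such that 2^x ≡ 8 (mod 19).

3

Successive powers of 2 modulo 19:
  2^0=1  2^1=2  2^2=4  2^3=8
So 2^3 ≡ 8 (mod 19), giving x = 3.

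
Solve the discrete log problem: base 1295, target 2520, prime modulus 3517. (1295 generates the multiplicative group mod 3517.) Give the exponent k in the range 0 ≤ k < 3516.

2419

Baby-step giant-step with m = ceil(sqrt(3516)) = 60.
Baby table (1295^j mod 3517 for j=0..59):
  0:1  1:1295  2:2933  3:3392  4:3424  5:2660  6:1557  7:1074
  8:1615  9:2327  10:2913  11:2111  12:1036  13:1643  14:3417  15:629
  16:2128  17:1949  18:2266  19:1292  20:2565  21:1627  22:282  23:2939
  24:611  25:3437  26:1910  27:999  28:2966  29:406  30:1737  31:2052
  32:2005  33:929  34:241  35:2599  36:3453  37:1528  38:2206  39:966
  40:2435  41:2093  42:2345  43:1604  44:2150  45:2303  46:3486  47:2059
  48:519  49:358  50:2883  51:1948  52:971  53:1876  54:2690  55:1720
  56:1139  57:1382  58:3054  59:1822
Giant step factor: 1295^(-60) ≡ 1982 (mod 3517).
Scan 2520·1982^i mod 3517 for i = 0, 1, …:
  i=0: 2520   i=1: 500   i=2: 2723   i=3: 1908
  i=4: 881   i=5: 1710   i=6: 2349   i=7: 2727
  i=8: 2802   i=9: 221     …   i=39: 2854
  i=40: 1292
Match at i=40, j=19: k = 40·60 + 19 = 2419.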